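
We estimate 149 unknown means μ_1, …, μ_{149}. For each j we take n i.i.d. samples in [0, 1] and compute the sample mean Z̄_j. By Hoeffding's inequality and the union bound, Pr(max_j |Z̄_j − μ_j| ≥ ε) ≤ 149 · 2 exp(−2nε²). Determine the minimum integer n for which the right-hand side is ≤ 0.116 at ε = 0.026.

5808

Need 2·149·exp(−2nε²) ≤ 0.116, i.e. exp(−2nε²) ≤ 0.116/298.
So 2nε² ≥ ln(298/0.116) = 7.851259.
Hence n ≥ 7.851259/(2·0.026²) = 5807.144.
The smallest integer n is 5808.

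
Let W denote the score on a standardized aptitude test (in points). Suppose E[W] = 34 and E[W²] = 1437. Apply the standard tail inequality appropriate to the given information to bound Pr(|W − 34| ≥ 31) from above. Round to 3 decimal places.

The first two moments determine the variance, so Chebyshev's inequality is the sharpest standard bound available.
Var(W) = E[W²] − (E[W])² = 1437 − 1156 = 281.
Chebyshev's inequality: Pr(|W − μ| ≥ t) ≤ Var(W)/t² = 281/961 = 0.2924.

0.292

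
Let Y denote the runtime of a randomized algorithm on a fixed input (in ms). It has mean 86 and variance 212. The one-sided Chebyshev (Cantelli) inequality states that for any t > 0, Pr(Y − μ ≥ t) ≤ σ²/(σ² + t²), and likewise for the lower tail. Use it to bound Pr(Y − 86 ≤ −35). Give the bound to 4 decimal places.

Here σ² = 212 and t = 35, so σ² + t² = 1437.
Cantelli's bound: 212/1437 = 0.1475.

0.1475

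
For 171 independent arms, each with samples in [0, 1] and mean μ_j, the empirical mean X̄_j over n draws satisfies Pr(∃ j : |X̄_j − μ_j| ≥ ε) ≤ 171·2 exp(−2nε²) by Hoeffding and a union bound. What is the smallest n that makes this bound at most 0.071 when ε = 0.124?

Need 2·171·exp(−2nε²) ≤ 0.071, i.e. exp(−2nε²) ≤ 0.071/342.
So 2nε² ≥ ln(342/0.071) = 8.479886.
Hence n ≥ 8.479886/(2·0.124²) = 275.751.
The smallest integer n is 276.

276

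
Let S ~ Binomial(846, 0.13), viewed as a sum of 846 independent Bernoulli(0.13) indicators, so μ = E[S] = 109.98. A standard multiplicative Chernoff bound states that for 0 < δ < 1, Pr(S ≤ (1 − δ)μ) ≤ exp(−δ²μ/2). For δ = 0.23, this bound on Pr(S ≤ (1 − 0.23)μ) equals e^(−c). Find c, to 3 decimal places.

c = δ²μ/2 = 0.23²·109.98/2 = 2.9090.

2.909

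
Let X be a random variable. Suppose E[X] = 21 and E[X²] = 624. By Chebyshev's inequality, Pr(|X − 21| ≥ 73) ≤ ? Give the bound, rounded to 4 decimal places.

Var(X) = E[X²] − (E[X])² = 624 − 441 = 183.
Chebyshev's inequality: Pr(|X − μ| ≥ t) ≤ Var(X)/t² = 183/5329 = 0.0343.

0.0343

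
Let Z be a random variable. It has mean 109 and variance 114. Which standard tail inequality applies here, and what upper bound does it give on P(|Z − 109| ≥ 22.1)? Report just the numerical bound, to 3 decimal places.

0.233

Mean and variance are known, so Chebyshev's inequality applies.
Chebyshev: P(|Z − μ| ≥ t) ≤ Var(Z)/t².
Bound = 114 / 488.41 = 0.2334.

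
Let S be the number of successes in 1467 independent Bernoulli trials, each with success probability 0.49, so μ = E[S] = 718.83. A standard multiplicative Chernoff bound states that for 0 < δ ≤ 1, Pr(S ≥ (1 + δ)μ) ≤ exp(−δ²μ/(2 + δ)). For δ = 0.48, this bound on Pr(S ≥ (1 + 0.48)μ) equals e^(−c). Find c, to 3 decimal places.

c = δ²μ/(2 + δ) = 0.48²·718.83/(2 + 0.48) = 66.7816.

66.782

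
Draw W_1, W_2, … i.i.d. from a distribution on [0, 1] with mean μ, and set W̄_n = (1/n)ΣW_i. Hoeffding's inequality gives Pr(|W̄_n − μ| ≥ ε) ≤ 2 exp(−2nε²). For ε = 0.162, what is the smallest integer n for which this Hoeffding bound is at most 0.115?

Require 2·exp(−2nε²) ≤ 0.115, i.e. 2nε² ≥ ln(2/0.115) = 2.855970.
So n ≥ 2.855970 / (2·0.162²) = 54.412.
The smallest integer n is 55.

55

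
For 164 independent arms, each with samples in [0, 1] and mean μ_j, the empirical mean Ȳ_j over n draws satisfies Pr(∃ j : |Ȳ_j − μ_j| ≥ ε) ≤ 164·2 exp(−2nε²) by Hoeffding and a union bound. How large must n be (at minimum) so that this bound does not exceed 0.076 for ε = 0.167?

Need 2·164·exp(−2nε²) ≤ 0.076, i.e. exp(−2nε²) ≤ 0.076/328.
So 2nε² ≥ ln(328/0.076) = 8.370036.
Hence n ≥ 8.370036/(2·0.167²) = 150.060.
The smallest integer n is 151.

151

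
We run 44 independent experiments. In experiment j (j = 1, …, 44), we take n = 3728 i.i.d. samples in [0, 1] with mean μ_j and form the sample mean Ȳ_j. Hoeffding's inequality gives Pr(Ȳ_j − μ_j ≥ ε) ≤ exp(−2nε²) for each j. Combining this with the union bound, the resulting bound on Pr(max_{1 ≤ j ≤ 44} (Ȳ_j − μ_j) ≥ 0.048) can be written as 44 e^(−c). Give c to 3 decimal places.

Union bound over the 44 events: Pr(max_{1 ≤ j ≤ 44} (Ȳ_j − μ_j) ≥ 0.048) ≤ 44·exp(−2nε²) = 44 exp(−2·3728·0.048²).
So c = 2·3728·0.048² = 17.1786.

17.179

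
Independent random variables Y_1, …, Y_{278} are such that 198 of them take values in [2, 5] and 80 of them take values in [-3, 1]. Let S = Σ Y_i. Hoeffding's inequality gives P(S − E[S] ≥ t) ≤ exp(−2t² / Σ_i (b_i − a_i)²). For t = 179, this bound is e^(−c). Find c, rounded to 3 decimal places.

Σ(b_i − a_i)² = 198·3² + 80·4² = 3062.
c = 2t² / 3062 = 2·179² / 3062 = 20.9282.

20.928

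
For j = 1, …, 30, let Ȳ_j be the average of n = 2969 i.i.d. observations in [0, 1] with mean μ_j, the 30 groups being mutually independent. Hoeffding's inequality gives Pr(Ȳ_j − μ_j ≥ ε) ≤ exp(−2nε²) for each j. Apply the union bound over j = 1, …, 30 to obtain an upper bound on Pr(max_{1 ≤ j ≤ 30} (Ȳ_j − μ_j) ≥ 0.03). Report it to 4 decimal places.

Per-experiment Hoeffding bound: exp(−2·2969·0.03²) = exp(−5.34420) = 0.0047758.
Union bound over 30 events: 30·0.0047758 = 0.14327.

0.1433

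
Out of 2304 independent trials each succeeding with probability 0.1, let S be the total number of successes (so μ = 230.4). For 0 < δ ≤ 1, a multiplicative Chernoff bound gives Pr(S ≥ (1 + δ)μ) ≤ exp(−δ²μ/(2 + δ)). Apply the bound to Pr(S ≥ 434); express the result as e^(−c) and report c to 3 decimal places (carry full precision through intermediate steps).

62.392

Write 434 = (1 + δ)μ, so δ = 434/230.4 − 1 = 0.8836806…
Then the exponent is δ²μ/(2 + δ) = (434 − μ)² / (μ·(2 + δ)) = 62.391571.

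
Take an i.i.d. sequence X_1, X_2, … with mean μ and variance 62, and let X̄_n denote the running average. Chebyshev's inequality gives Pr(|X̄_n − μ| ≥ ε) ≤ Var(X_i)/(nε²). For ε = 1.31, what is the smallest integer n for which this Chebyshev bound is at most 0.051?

709

Require 62/(n·1.31²) ≤ 0.051, i.e. n ≥ 62/(0.051·1.31²) = 708.401.
The smallest integer n is 709.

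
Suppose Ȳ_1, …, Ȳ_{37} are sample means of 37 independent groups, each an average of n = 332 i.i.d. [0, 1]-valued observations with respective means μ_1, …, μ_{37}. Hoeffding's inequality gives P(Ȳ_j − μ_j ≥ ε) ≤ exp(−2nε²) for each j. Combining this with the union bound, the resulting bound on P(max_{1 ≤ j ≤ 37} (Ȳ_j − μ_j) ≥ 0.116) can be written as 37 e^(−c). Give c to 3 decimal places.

8.935

Union bound over the 37 events: P(max_{1 ≤ j ≤ 37} (Ȳ_j − μ_j) ≥ 0.116) ≤ 37·exp(−2nε²) = 37 exp(−2·332·0.116²).
So c = 2·332·0.116² = 8.9348.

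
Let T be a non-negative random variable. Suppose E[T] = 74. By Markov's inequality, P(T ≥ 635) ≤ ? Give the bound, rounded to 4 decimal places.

Markov's inequality: for a non-negative random variable, P(T ≥ a) ≤ E[T]/a.
Here E[T] = 74 and a = 635, so the bound is 74/635 = 0.1165.

0.1165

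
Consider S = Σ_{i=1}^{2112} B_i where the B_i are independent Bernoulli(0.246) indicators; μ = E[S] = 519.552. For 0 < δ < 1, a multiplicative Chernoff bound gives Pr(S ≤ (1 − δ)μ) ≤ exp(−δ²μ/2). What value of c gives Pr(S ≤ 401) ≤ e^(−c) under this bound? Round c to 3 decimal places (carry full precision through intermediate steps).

Write 401 = (1 − δ)μ, so δ = 1 − 401/519.552 = 0.2281812…
Then the exponent is δ²μ/2 = (μ − 401)²/(2μ) = 13.525669.

13.526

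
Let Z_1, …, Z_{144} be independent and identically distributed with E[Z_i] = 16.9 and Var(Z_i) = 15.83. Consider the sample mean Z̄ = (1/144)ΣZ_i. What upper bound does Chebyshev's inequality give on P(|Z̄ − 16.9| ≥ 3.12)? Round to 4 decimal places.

Var(Z̄) = Var(Z_i)/n = 15.83/144 = 0.10993.
Chebyshev: P(|Z̄ − 16.9| ≥ 3.12) ≤ Var(Z̄)/(3.12)² = 15.83/(144·3.12²) = 0.0113.

0.0113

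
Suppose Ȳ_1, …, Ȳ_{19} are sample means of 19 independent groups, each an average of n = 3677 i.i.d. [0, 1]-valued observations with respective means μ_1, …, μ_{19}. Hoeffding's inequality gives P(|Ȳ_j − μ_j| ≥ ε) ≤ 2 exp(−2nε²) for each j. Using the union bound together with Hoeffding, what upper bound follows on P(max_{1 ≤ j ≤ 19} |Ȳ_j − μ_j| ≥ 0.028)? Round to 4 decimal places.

Per-experiment Hoeffding bound: 2·exp(−2·3677·0.028²) = 2·exp(−5.76554) = 0.0062674.
Union bound over 19 events: 19·0.0062674 = 0.11908.

0.1191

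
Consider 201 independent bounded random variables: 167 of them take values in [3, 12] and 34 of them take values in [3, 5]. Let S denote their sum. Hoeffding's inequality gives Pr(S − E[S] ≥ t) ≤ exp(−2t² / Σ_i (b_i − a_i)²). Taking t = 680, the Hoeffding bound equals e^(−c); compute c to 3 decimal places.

67.686

Σ(b_i − a_i)² = 167·9² + 34·2² = 13663.
c = 2t² / 13663 = 2·680² / 13663 = 67.6865.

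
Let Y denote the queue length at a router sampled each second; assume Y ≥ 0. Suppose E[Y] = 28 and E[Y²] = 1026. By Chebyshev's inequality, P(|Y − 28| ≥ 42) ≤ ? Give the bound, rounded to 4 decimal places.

Var(Y) = E[Y²] − (E[Y])² = 1026 − 784 = 242.
Chebyshev's inequality: P(|Y − μ| ≥ t) ≤ Var(Y)/t² = 242/1764 = 0.1372.

0.1372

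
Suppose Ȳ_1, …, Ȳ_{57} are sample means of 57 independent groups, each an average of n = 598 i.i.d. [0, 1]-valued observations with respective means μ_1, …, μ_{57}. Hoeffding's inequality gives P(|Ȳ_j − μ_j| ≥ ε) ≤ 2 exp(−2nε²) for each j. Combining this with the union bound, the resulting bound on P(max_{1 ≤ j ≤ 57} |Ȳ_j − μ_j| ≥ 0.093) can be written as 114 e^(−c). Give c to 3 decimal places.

Union bound over the 57 events: P(max_{1 ≤ j ≤ 57} |Ȳ_j − μ_j| ≥ 0.093) ≤ 57·2·exp(−2nε²) = 114 exp(−2·598·0.093²).
So c = 2·598·0.093² = 10.3442.

10.344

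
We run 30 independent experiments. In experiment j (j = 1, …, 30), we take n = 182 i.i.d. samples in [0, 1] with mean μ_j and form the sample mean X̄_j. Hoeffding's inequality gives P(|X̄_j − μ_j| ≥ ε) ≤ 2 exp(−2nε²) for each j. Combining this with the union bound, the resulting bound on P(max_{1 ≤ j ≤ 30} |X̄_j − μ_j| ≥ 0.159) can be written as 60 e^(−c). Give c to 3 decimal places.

9.202

Union bound over the 30 events: P(max_{1 ≤ j ≤ 30} |X̄_j − μ_j| ≥ 0.159) ≤ 30·2·exp(−2nε²) = 60 exp(−2·182·0.159²).
So c = 2·182·0.159² = 9.2023.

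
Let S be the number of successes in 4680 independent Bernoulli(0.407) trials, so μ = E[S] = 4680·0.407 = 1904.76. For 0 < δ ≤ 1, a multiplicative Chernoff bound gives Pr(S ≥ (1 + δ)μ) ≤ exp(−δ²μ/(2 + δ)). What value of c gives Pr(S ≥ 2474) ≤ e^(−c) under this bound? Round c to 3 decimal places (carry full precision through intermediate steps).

74.001

Write 2474 = (1 + δ)μ, so δ = 2474/1904.76 − 1 = 0.2988513…
Then the exponent is δ²μ/(2 + δ) = (2474 − μ)² / (μ·(2 + δ)) = 74.001356.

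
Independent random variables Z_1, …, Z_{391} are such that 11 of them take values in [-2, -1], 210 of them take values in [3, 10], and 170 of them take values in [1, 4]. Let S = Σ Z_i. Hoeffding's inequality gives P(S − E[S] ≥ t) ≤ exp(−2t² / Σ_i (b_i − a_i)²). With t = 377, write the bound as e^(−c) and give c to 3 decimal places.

Σ(b_i − a_i)² = 11·1² + 210·7² + 170·3² = 11831.
c = 2t² / 11831 = 2·377² / 11831 = 24.0265.

24.027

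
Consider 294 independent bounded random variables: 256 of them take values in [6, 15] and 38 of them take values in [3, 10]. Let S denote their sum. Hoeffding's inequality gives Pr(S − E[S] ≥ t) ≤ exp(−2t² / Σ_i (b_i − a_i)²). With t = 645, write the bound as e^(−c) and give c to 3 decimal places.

36.820

Σ(b_i − a_i)² = 256·9² + 38·7² = 22598.
c = 2t² / 22598 = 2·645² / 22598 = 36.8196.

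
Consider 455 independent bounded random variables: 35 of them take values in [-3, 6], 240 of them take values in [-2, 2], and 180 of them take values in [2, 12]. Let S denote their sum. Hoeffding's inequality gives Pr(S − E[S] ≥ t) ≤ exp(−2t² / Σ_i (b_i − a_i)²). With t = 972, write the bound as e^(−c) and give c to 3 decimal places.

76.578

Σ(b_i − a_i)² = 35·9² + 240·4² + 180·10² = 24675.
c = 2t² / 24675 = 2·972² / 24675 = 76.5782.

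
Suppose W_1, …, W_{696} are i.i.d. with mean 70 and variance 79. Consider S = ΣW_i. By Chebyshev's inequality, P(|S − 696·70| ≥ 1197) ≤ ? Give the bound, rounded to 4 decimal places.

Var(S) = n·Var(W_i) = 696·79 = 54984.
Chebyshev: P(|S − 696·70| ≥ 1197) ≤ Var(S)/1197² = 54984/1432809 = 0.0384.

0.0384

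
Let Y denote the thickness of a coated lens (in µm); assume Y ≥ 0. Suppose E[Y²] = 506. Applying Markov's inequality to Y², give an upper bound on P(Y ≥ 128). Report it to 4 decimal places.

Since Y ≥ 0, the event {Y ≥ 128} is the same as {Y² ≥ 16384}.
Markov's inequality applied to Y² gives P(Y² ≥ 16384) ≤ E[Y²]/16384 = 506/16384 = 0.0309.

0.0309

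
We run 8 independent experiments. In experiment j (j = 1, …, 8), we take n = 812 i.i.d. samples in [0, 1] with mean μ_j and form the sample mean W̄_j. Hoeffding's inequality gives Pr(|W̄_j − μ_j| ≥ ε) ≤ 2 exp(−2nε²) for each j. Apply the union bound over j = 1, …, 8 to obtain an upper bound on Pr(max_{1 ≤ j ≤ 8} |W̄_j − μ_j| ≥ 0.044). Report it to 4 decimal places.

0.6897

Per-experiment Hoeffding bound: 2·exp(−2·812·0.044²) = 2·exp(−3.14406) = 0.086215.
Union bound over 8 events: 8·0.086215 = 0.68972.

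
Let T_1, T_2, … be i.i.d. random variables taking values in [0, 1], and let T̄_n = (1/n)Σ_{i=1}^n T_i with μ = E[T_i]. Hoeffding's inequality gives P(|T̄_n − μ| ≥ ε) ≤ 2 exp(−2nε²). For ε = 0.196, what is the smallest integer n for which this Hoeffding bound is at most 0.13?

36

Require 2·exp(−2nε²) ≤ 0.13, i.e. 2nε² ≥ ln(2/0.13) = 2.733368.
So n ≥ 2.733368 / (2·0.196²) = 35.576.
The smallest integer n is 36.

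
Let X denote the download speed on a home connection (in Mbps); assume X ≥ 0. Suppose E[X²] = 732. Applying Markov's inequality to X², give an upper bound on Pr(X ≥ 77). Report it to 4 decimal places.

Since X ≥ 0, the event {X ≥ 77} is the same as {X² ≥ 5929}.
Markov's inequality applied to X² gives Pr(X² ≥ 5929) ≤ E[X²]/5929 = 732/5929 = 0.1235.

0.1235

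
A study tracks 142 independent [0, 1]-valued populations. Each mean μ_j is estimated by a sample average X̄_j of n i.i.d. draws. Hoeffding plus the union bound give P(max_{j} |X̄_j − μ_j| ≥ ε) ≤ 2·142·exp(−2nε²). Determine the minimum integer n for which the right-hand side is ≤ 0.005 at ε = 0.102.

Need 2·142·exp(−2nε²) ≤ 0.005, i.e. exp(−2nε²) ≤ 0.005/284.
So 2nε² ≥ ln(284/0.005) = 10.947292.
Hence n ≥ 10.947292/(2·0.102²) = 526.110.
The smallest integer n is 527.

527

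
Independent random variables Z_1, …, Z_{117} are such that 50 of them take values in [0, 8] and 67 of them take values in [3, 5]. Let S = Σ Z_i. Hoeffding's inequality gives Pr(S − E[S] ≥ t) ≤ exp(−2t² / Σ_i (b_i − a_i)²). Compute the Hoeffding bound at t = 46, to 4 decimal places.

0.2951

Σ(b_i − a_i)² = 50·8² + 67·2² = 3468.
Exponent = 2·46² / 3468 = 1.22030.
Bound = exp(−1.22030) = 0.29514.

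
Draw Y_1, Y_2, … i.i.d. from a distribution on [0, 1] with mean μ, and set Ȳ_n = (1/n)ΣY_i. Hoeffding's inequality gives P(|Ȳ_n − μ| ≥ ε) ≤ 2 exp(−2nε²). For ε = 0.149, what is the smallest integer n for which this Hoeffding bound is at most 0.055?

81

Require 2·exp(−2nε²) ≤ 0.055, i.e. 2nε² ≥ ln(2/0.055) = 3.593569.
So n ≥ 3.593569 / (2·0.149²) = 80.933.
The smallest integer n is 81.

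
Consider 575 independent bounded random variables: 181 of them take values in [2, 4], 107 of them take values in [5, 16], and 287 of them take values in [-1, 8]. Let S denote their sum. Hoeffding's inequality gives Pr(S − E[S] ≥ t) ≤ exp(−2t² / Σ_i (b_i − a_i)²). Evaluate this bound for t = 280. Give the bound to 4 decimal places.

Σ(b_i − a_i)² = 181·2² + 107·11² + 287·9² = 36918.
Exponent = 2·280² / 36918 = 4.24725.
Bound = exp(−4.24725) = 0.01430.

0.0143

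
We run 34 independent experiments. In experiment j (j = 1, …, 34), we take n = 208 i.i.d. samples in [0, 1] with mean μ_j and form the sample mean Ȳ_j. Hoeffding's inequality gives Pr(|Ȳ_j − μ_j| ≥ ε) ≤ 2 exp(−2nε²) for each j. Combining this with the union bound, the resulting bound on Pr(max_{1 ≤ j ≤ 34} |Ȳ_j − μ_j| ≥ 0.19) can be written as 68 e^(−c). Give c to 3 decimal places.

15.018

Union bound over the 34 events: Pr(max_{1 ≤ j ≤ 34} |Ȳ_j − μ_j| ≥ 0.19) ≤ 34·2·exp(−2nε²) = 68 exp(−2·208·0.19²).
So c = 2·208·0.19² = 15.0176.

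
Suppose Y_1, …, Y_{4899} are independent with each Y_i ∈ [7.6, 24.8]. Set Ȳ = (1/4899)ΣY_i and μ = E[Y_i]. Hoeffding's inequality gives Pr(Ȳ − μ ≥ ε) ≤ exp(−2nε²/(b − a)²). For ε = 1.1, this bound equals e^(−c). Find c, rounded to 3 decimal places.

c = 2nε²/(b − a)² = 2·4899·1.1² / 17.2² = 40.0743.

40.074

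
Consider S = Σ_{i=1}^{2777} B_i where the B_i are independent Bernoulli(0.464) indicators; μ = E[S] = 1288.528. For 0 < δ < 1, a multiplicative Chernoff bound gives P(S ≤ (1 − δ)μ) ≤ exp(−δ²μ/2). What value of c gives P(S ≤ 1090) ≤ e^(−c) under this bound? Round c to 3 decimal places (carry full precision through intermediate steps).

Write 1090 = (1 − δ)μ, so δ = 1 − 1090/1288.528 = 0.1540735…
Then the exponent is δ²μ/2 = (μ − 1090)²/(2μ) = 15.293950.

15.294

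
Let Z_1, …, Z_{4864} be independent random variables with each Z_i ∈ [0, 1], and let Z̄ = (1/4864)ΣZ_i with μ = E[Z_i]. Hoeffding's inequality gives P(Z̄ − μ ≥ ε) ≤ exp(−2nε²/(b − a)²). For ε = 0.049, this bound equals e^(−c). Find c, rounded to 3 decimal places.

c = 2nε²/(b − a)² = 2·4864·0.049² / 1² = 23.3569.

23.357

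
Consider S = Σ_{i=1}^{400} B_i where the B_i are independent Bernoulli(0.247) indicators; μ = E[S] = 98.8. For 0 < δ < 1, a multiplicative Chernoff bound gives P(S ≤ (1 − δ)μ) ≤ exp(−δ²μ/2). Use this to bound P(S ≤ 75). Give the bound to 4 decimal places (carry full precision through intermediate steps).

Write 75 = (1 − δ)μ, so δ = 1 − 75/98.8 = 0.2408907…
Then the exponent is δ²μ/2 = (μ − 75)²/(2μ) = 2.866599.
Bound = exp(−2.866599) = 0.05689.

0.0569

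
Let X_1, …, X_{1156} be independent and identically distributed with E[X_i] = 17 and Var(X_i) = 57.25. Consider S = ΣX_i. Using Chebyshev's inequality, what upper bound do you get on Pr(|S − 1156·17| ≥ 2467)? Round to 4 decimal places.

0.0109

Var(S) = n·Var(X_i) = 1156·57.25 = 66181.
Chebyshev: Pr(|S − 1156·17| ≥ 2467) ≤ Var(S)/2467² = 66181/6086089 = 0.0109.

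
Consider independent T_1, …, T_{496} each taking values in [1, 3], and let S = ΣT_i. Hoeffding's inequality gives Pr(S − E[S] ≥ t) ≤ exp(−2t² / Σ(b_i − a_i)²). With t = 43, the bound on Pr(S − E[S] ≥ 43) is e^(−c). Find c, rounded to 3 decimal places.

Σ(b_i − a_i)² = 496·(2)² = 1984.
c = 2t²/1984 = 2·43²/1984 = 1.8639.

1.864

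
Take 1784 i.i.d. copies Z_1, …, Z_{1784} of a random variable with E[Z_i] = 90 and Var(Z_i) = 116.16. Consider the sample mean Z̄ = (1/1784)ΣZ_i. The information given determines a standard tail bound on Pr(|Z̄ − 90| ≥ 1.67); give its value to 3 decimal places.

With mean and variance of each term known, Chebyshev's inequality bounds the deviation of the sum (or sample mean).
Var(Z̄) = Var(Z_i)/n = 116.16/1784 = 0.065112.
Chebyshev: Pr(|Z̄ − 90| ≥ 1.67) ≤ Var(Z̄)/(1.67)² = 116.16/(1784·1.67²) = 0.0233.

0.023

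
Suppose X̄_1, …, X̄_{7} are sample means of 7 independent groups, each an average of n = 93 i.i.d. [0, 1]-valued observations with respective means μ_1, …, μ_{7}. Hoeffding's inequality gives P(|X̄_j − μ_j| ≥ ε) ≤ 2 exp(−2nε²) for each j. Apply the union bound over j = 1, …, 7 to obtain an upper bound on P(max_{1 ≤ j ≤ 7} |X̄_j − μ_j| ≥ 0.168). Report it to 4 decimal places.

Per-experiment Hoeffding bound: 2·exp(−2·93·0.168²) = 2·exp(−5.24966) = 0.010499.
Union bound over 7 events: 7·0.010499 = 0.07349.

0.0735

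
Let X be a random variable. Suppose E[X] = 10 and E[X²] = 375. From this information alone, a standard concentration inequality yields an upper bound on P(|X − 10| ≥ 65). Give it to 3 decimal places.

The first two moments determine the variance, so Chebyshev's inequality is the sharpest standard bound available.
Var(X) = E[X²] − (E[X])² = 375 − 100 = 275.
Chebyshev's inequality: P(|X − μ| ≥ t) ≤ Var(X)/t² = 275/4225 = 0.0651.

0.065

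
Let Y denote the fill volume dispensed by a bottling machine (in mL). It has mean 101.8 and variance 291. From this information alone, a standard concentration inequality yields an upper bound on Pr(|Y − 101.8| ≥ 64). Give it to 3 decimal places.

Mean and variance are known, so Chebyshev's inequality applies.
Chebyshev: Pr(|Y − μ| ≥ t) ≤ Var(Y)/t².
Bound = 291 / 4096 = 0.0710.

0.071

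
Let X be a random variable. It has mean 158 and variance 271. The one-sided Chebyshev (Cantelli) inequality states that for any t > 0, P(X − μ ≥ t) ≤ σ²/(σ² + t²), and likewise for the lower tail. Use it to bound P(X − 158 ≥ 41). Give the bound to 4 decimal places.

Here σ² = 271 and t = 41, so σ² + t² = 1952.
Cantelli's bound: 271/1952 = 0.1388.

0.1388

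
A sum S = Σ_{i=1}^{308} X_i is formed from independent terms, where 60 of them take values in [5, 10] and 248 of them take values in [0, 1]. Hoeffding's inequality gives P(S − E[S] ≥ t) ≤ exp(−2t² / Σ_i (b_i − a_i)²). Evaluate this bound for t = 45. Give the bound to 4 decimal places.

Σ(b_i − a_i)² = 60·5² + 248·1² = 1748.
Exponent = 2·45² / 1748 = 2.31693.
Bound = exp(−2.31693) = 0.09858.

0.0986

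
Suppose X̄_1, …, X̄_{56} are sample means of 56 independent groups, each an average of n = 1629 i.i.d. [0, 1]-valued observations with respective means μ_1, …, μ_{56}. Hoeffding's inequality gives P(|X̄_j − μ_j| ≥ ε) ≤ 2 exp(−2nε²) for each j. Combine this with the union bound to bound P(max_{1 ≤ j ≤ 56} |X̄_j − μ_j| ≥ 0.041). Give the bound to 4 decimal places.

Per-experiment Hoeffding bound: 2·exp(−2·1629·0.041²) = 2·exp(−5.47670) = 0.0083662.
Union bound over 56 events: 56·0.0083662 = 0.46851.

0.4685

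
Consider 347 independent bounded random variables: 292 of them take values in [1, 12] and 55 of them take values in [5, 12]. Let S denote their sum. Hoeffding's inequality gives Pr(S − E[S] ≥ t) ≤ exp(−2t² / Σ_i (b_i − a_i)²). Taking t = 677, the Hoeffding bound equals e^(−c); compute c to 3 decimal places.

Σ(b_i − a_i)² = 292·11² + 55·7² = 38027.
c = 2t² / 38027 = 2·677² / 38027 = 24.1055.

24.105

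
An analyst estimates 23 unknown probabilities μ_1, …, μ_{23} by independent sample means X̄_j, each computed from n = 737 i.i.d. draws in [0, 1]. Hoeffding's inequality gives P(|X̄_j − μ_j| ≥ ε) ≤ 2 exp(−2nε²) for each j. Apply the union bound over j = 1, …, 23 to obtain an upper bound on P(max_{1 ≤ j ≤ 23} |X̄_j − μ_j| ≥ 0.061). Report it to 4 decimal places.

0.1909

Per-experiment Hoeffding bound: 2·exp(−2·737·0.061²) = 2·exp(−5.48475) = 0.0082991.
Union bound over 23 events: 23·0.0082991 = 0.19088.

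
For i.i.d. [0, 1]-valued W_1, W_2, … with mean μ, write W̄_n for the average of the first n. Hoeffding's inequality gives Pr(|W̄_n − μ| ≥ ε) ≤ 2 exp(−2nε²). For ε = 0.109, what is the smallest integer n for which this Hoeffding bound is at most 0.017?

201

Require 2·exp(−2nε²) ≤ 0.017, i.e. 2nε² ≥ ln(2/0.017) = 4.767689.
So n ≥ 4.767689 / (2·0.109²) = 200.643.
The smallest integer n is 201.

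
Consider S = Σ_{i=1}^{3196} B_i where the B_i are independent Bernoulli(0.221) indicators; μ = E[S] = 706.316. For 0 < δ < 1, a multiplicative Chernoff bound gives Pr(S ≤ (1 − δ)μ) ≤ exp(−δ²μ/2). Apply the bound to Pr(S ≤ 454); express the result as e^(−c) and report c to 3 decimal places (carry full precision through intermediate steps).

45.067

Write 454 = (1 − δ)μ, so δ = 1 − 454/706.316 = 0.3572282…
Then the exponent is δ²μ/2 = (μ − 454)²/(2μ) = 45.067196.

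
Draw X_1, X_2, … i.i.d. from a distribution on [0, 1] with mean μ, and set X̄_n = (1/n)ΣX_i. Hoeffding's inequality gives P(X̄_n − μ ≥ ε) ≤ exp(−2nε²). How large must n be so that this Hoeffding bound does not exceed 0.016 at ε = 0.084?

Require exp(−2nε²) ≤ 0.016, i.e. 2nε² ≥ ln(1/0.016) = 4.135167.
So n ≥ 4.135167 / (2·0.084²) = 293.025.
The smallest integer n is 294.

294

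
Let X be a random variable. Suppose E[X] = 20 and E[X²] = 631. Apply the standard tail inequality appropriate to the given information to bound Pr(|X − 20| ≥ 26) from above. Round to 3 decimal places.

0.342

The first two moments determine the variance, so Chebyshev's inequality is the sharpest standard bound available.
Var(X) = E[X²] − (E[X])² = 631 − 400 = 231.
Chebyshev's inequality: Pr(|X − μ| ≥ t) ≤ Var(X)/t² = 231/676 = 0.3417.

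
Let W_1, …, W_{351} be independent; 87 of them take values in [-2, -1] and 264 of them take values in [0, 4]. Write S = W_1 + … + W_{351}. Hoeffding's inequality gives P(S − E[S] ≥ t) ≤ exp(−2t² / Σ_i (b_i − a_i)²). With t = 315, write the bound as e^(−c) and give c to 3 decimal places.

Σ(b_i − a_i)² = 87·1² + 264·4² = 4311.
c = 2t² / 4311 = 2·315² / 4311 = 46.0334.

46.033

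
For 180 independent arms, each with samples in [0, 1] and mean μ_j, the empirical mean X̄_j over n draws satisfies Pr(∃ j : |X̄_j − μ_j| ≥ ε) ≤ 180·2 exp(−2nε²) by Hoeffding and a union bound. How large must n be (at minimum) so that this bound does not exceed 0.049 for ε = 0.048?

Need 2·180·exp(−2nε²) ≤ 0.049, i.e. exp(−2nε²) ≤ 0.049/360.
So 2nε² ≥ ln(360/0.049) = 8.902039.
Hence n ≥ 8.902039/(2·0.048²) = 1931.866.
The smallest integer n is 1932.

1932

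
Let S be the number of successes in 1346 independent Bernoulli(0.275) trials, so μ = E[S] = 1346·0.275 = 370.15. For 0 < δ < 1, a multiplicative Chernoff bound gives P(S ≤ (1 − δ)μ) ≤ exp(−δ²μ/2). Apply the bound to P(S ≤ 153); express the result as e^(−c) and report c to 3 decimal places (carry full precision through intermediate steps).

63.696

Write 153 = (1 − δ)μ, so δ = 1 − 153/370.15 = 0.5866541…
Then the exponent is δ²μ/2 = (μ − 153)²/(2μ) = 63.695964.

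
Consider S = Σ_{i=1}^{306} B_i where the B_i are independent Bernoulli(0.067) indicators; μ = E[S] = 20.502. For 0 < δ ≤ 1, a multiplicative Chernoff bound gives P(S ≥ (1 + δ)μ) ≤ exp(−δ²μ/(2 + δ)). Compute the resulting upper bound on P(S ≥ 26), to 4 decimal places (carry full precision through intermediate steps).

0.5220

Write 26 = (1 + δ)μ, so δ = 26/20.502 − 1 = 0.268169…
Then the exponent is δ²μ/(2 + δ) = (26 − μ)² / (μ·(2 + δ)) = 0.650037.
Bound = exp(−0.650037) = 0.52203.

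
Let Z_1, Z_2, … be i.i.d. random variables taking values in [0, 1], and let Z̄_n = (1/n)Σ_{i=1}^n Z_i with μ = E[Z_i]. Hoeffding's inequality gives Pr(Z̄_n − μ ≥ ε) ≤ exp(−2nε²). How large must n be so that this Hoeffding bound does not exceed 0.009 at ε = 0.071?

468

Require exp(−2nε²) ≤ 0.009, i.e. 2nε² ≥ ln(1/0.009) = 4.710531.
So n ≥ 4.710531 / (2·0.071²) = 467.222.
The smallest integer n is 468.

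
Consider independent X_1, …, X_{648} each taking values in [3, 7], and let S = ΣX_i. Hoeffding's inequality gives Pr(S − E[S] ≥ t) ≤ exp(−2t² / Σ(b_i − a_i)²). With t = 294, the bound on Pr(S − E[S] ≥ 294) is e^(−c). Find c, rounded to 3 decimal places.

16.674

Σ(b_i − a_i)² = 648·(4)² = 10368.
c = 2t²/10368 = 2·294²/10368 = 16.6736.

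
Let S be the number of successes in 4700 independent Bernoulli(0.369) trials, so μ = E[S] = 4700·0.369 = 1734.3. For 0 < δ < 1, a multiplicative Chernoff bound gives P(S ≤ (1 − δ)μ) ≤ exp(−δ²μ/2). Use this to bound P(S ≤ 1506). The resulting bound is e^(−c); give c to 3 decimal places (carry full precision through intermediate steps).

15.026

Write 1506 = (1 − δ)μ, so δ = 1 − 1506/1734.3 = 0.1316381…
Then the exponent is δ²μ/2 = (μ − 1506)²/(2μ) = 15.026492.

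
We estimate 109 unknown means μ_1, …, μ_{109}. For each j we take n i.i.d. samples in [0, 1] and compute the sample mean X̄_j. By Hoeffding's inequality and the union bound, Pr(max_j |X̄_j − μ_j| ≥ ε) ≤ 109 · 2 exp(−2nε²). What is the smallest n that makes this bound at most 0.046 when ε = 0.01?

42319

Need 2·109·exp(−2nε²) ≤ 0.046, i.e. exp(−2nε²) ≤ 0.046/218.
So 2nε² ≥ ln(218/0.046) = 8.463609.
Hence n ≥ 8.463609/(2·0.01²) = 42318.045.
The smallest integer n is 42319.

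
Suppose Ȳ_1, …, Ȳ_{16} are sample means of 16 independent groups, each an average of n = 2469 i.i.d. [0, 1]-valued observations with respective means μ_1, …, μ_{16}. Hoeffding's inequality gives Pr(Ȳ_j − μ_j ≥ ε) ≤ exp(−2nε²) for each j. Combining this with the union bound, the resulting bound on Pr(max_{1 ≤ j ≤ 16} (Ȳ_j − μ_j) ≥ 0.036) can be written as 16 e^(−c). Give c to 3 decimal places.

6.400

Union bound over the 16 events: Pr(max_{1 ≤ j ≤ 16} (Ȳ_j − μ_j) ≥ 0.036) ≤ 16·exp(−2nε²) = 16 exp(−2·2469·0.036²).
So c = 2·2469·0.036² = 6.3996.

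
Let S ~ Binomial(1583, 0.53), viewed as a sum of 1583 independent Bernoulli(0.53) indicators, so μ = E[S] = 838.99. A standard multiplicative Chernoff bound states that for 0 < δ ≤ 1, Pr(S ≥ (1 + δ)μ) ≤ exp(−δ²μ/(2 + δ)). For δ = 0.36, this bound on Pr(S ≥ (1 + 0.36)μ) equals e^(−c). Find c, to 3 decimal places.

c = δ²μ/(2 + δ) = 0.36²·838.99/(2 + 0.36) = 46.0733.

46.073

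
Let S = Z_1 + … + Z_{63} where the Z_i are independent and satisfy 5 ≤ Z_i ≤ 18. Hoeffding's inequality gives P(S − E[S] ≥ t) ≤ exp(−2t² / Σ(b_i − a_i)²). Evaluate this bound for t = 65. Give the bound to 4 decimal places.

Σ(b_i − a_i)² = 63·(13)² = 10647.
Exponent = 2·65²/10647 = 0.7937.
Bound = exp(−0.7937) = 0.45219.

0.4522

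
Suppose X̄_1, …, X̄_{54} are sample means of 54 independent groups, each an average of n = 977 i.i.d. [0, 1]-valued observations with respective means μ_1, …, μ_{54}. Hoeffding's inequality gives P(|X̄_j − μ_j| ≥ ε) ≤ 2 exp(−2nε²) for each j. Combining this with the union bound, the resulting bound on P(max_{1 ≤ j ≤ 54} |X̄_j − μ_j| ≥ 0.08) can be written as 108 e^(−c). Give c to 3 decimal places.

12.506

Union bound over the 54 events: P(max_{1 ≤ j ≤ 54} |X̄_j − μ_j| ≥ 0.08) ≤ 54·2·exp(−2nε²) = 108 exp(−2·977·0.08²).
So c = 2·977·0.08² = 12.5056.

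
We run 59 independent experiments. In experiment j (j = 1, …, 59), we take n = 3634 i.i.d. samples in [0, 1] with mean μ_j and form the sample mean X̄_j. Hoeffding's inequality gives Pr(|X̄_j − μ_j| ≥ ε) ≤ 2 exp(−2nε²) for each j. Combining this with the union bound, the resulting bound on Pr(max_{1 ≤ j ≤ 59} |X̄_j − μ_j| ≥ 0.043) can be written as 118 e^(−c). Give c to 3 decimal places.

13.439

Union bound over the 59 events: Pr(max_{1 ≤ j ≤ 59} |X̄_j − μ_j| ≥ 0.043) ≤ 59·2·exp(−2nε²) = 118 exp(−2·3634·0.043²).
So c = 2·3634·0.043² = 13.4385.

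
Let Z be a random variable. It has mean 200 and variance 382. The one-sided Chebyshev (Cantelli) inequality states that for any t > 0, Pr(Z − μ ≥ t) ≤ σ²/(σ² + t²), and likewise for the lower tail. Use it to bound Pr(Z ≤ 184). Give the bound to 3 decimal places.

0.599

Here σ² = 382 and t = 16, so σ² + t² = 638.
Cantelli's bound: 382/638 = 0.5987.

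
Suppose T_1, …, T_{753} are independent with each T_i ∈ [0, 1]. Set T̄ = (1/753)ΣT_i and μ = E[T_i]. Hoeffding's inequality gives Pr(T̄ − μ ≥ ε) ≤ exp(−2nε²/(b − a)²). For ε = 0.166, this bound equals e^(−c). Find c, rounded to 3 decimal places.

41.499

c = 2nε²/(b − a)² = 2·753·0.166² / 1² = 41.4993.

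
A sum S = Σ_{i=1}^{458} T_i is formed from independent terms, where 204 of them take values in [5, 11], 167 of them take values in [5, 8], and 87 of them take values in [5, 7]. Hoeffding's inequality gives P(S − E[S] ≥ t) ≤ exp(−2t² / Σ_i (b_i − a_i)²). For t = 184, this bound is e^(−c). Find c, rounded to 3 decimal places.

Σ(b_i − a_i)² = 204·6² + 167·3² + 87·2² = 9195.
c = 2t² / 9195 = 2·184² / 9195 = 7.3640.

7.364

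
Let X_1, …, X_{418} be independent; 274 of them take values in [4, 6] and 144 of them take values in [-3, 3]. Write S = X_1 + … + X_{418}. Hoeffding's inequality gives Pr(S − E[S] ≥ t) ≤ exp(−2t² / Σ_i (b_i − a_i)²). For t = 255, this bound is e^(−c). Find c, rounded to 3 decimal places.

20.709

Σ(b_i − a_i)² = 274·2² + 144·6² = 6280.
c = 2t² / 6280 = 2·255² / 6280 = 20.7086.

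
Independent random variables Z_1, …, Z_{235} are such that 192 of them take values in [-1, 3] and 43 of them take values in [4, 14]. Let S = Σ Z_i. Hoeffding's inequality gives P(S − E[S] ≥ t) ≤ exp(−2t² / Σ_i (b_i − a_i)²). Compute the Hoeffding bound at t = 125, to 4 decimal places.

Σ(b_i − a_i)² = 192·4² + 43·10² = 7372.
Exponent = 2·125² / 7372 = 4.23901.
Bound = exp(−4.23901) = 0.01442.

0.0144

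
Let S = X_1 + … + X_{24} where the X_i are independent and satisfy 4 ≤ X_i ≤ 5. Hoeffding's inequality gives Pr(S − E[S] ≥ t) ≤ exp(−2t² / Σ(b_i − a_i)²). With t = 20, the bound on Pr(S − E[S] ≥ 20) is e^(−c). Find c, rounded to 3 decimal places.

Σ(b_i − a_i)² = 24·(1)² = 24.
c = 2t²/24 = 2·20²/24 = 33.3333.

33.333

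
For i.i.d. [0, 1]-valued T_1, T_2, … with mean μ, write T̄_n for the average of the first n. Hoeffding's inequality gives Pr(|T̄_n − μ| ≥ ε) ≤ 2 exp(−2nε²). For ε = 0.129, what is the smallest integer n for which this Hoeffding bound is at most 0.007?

170

Require 2·exp(−2nε²) ≤ 0.007, i.e. 2nε² ≥ ln(2/0.007) = 5.654992.
So n ≥ 5.654992 / (2·0.129²) = 169.911.
The smallest integer n is 170.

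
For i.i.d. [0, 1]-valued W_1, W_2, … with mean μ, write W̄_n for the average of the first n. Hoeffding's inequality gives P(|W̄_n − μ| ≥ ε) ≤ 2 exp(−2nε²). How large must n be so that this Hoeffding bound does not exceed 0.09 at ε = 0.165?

Require 2·exp(−2nε²) ≤ 0.09, i.e. 2nε² ≥ ln(2/0.09) = 3.101093.
So n ≥ 3.101093 / (2·0.165²) = 56.953.
The smallest integer n is 57.

57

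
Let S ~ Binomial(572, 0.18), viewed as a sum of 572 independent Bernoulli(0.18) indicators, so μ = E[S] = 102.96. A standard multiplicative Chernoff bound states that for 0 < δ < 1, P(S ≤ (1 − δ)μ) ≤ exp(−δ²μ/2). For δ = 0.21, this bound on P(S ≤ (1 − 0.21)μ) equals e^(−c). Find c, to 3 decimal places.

c = δ²μ/2 = 0.21²·102.96/2 = 2.2703.

2.270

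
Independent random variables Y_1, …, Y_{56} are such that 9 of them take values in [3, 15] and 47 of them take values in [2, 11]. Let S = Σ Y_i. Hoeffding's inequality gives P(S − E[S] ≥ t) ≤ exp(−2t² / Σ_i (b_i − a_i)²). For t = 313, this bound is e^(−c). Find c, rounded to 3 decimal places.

38.397

Σ(b_i − a_i)² = 9·12² + 47·9² = 5103.
c = 2t² / 5103 = 2·313² / 5103 = 38.3966.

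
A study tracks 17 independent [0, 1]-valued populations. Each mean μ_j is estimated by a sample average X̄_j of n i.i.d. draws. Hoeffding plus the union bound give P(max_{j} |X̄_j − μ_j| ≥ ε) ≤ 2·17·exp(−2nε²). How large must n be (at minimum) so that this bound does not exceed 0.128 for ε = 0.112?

223

Need 2·17·exp(−2nε²) ≤ 0.128, i.e. exp(−2nε²) ≤ 0.128/34.
So 2nε² ≥ ln(34/0.128) = 5.582086.
Hence n ≥ 5.582086/(2·0.112²) = 222.500.
The smallest integer n is 223.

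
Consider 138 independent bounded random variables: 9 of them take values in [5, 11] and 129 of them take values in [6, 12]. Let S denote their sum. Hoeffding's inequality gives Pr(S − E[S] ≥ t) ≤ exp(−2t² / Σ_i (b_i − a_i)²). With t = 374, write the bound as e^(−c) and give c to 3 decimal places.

56.311

Σ(b_i − a_i)² = 9·6² + 129·6² = 4968.
c = 2t² / 4968 = 2·374² / 4968 = 56.3108.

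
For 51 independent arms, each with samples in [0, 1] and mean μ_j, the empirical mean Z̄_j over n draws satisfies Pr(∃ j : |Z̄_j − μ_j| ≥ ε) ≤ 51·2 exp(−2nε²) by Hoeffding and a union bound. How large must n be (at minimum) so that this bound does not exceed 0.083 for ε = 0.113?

279

Need 2·51·exp(−2nε²) ≤ 0.083, i.e. exp(−2nε²) ≤ 0.083/102.
So 2nε² ≥ ln(102/0.083) = 7.113887.
Hence n ≥ 7.113887/(2·0.113²) = 278.561.
The smallest integer n is 279.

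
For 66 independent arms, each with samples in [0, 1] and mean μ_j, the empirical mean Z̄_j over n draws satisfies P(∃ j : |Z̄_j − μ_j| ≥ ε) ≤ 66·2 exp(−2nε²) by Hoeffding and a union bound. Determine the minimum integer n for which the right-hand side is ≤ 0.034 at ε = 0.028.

5271

Need 2·66·exp(−2nε²) ≤ 0.034, i.e. exp(−2nε²) ≤ 0.034/132.
So 2nε² ≥ ln(132/0.034) = 8.264197.
Hence n ≥ 8.264197/(2·0.028²) = 5270.534.
The smallest integer n is 5271.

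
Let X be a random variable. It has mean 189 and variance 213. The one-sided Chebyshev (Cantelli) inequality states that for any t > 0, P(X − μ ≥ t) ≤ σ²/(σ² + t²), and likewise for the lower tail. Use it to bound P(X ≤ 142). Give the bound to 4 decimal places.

0.0879

Here σ² = 213 and t = 47, so σ² + t² = 2422.
Cantelli's bound: 213/2422 = 0.0879.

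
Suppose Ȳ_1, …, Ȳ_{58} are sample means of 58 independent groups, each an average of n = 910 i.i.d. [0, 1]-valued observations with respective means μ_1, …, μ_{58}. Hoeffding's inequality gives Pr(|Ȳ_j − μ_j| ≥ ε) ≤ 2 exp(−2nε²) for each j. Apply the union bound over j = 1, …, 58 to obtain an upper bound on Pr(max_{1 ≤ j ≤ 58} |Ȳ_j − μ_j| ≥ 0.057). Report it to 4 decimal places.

0.3136

Per-experiment Hoeffding bound: 2·exp(−2·910·0.057²) = 2·exp(−5.91318) = 0.0054072.
Union bound over 58 events: 58·0.0054072 = 0.31361.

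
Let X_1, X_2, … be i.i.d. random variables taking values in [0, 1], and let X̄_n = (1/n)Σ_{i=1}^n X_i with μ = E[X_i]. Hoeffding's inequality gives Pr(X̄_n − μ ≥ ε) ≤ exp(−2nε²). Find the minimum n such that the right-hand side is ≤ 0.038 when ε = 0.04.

Require exp(−2nε²) ≤ 0.038, i.e. 2nε² ≥ ln(1/0.038) = 3.270169.
So n ≥ 3.270169 / (2·0.04²) = 1021.928.
The smallest integer n is 1022.

1022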